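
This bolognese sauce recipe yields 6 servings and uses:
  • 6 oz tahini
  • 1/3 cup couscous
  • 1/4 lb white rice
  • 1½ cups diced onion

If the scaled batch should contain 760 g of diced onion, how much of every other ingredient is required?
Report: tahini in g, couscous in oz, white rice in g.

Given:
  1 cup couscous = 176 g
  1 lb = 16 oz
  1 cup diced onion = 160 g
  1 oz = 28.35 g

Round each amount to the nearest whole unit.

tahini: 539 g; couscous: 7 oz; white rice: 359 g

The original recipe has 240 g of diced onion, so the scaling factor is 760 ÷ 240 = 19/6.
tahini: 6 oz × 19/6 × 28.35 g/oz ≈ 539 g
couscous: 1/3 cup × 19/6 × 176 g/cup ÷ 28.35 g/oz ≈ 7 oz
white rice: 0.25 lb × 19/6 × 16 oz/lb × 28.35 g/oz ≈ 359 g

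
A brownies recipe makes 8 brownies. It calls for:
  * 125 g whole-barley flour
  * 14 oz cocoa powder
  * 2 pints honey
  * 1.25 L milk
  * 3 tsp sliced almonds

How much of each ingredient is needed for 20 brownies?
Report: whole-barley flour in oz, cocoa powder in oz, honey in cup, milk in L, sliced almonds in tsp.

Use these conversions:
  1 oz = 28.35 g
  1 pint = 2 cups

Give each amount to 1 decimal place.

whole-barley flour: 11.0 oz; cocoa powder: 35.0 oz; honey: 10.0 cup; milk: 3.1 L; sliced almonds: 7.5 tsp

Scaling factor: 20/8 = 5/2 = 2.5.
whole-barley flour: 125 g × 5/2 ÷ 28.35 g/oz ≈ 11.0 oz
cocoa powder: 14 oz × 5/2 = 35.0 oz
honey: 2 pint × 5/2 × 2 cup/pint = 10.0 cup
milk: 1.25 L × 5/2 ≈ 3.1 L
sliced almonds: 3 tsp × 5/2 = 7.5 tsp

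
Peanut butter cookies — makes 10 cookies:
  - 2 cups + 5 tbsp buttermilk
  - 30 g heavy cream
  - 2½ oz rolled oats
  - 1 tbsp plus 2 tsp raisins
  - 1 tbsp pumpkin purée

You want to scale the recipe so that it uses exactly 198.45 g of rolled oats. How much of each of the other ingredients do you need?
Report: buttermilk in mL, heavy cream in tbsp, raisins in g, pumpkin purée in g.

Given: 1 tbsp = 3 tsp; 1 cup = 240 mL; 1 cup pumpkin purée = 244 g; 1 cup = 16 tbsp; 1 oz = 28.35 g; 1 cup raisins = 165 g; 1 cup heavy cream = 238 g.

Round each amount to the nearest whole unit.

buttermilk: 1554 mL; heavy cream: 6 tbsp; raisins: 48 g; pumpkin purée: 43 g

The original recipe has 70.875 g of rolled oats, so the scaling factor is 198.45 ÷ 70.875 = 14/5 = 2.8.
buttermilk: (2 cup + 5 tbsp = 2.3125 cup) × 14/5 × 240 mL/cup = 1554 mL
heavy cream: 30 g × 14/5 ÷ 238 g/cup × 16 tbsp/cup ≈ 6 tbsp
raisins: (1 tbsp + 2 tsp = 5/3 tbsp) × 14/5 ÷ 16 tbsp/cup × 165 g/cup ≈ 48 g
pumpkin purée: 1 tbsp × 14/5 ÷ 16 tbsp/cup × 244 g/cup ≈ 43 g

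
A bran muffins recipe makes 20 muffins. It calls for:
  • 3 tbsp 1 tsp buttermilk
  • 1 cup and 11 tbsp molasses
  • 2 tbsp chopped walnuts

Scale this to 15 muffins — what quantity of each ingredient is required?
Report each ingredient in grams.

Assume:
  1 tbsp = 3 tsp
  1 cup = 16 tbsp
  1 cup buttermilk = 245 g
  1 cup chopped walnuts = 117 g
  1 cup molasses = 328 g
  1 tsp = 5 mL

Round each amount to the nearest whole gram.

Scaling factor: 15/20 = 3/4 = 0.75.
buttermilk: (3 tbsp + 1 tsp = 10/3 tbsp) × 3/4 ÷ 16 tbsp/cup × 245 g/cup ≈ 38 g
molasses: (1 cup + 11 tbsp = 1.6875 cup) × 3/4 × 328 g/cup ≈ 415 g
chopped walnuts: 2 tbsp × 3/4 ÷ 16 tbsp/cup × 117 g/cup ≈ 11 g

buttermilk: 38 g; molasses: 415 g; chopped walnuts: 11 g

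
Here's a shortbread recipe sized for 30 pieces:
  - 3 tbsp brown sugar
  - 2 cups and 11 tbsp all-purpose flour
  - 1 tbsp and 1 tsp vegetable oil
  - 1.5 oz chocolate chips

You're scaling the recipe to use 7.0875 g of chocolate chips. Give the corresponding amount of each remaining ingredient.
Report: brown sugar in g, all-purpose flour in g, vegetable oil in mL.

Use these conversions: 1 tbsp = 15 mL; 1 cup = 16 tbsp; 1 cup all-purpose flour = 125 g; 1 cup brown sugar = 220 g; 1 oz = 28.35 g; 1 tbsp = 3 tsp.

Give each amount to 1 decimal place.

brown sugar: 6.9 g; all-purpose flour: 56.0 g; vegetable oil: 3.3 mL

The original recipe has 42.525 g of chocolate chips, so the scaling factor is 7.0875 ÷ 42.525 = 1/6.
brown sugar: 3 tbsp × 1/6 ÷ 16 tbsp/cup × 220 g/cup ≈ 6.9 g
all-purpose flour: (2 cup + 11 tbsp = 2.6875 cup) × 1/6 × 125 g/cup ≈ 56.0 g
vegetable oil: (1 tbsp + 1 tsp = 4/3 tbsp) × 1/6 × 15 mL/tbsp ≈ 3.3 mL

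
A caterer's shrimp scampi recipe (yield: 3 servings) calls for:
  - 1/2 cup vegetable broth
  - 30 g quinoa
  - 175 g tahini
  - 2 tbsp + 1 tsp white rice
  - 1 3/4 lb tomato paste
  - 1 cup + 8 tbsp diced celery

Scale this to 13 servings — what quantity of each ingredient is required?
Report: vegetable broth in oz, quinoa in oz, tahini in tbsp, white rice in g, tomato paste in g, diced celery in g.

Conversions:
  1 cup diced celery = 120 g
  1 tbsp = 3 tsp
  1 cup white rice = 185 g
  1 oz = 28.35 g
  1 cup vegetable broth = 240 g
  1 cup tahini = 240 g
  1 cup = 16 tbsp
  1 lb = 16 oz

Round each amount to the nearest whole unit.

Scaling factor: 13/3.
vegetable broth: 0.5 cup × 13/3 × 240 g/cup ÷ 28.35 g/oz ≈ 18 oz
quinoa: 30 g × 13/3 ÷ 28.35 g/oz ≈ 5 oz
tahini: 175 g × 13/3 ÷ 240 g/cup × 16 tbsp/cup ≈ 51 tbsp
white rice: (2 tbsp + 1 tsp = 7/3 tbsp) × 13/3 ÷ 16 tbsp/cup × 185 g/cup ≈ 117 g
tomato paste: 1.75 lb × 13/3 × 16 oz/lb × 28.35 g/oz ≈ 3440 g
diced celery: (1 cup + 8 tbsp = 1.5 cup) × 13/3 × 120 g/cup = 780 g

vegetable broth: 18 oz; quinoa: 5 oz; tahini: 51 tbsp; white rice: 117 g; tomato paste: 3440 g; diced celery: 780 g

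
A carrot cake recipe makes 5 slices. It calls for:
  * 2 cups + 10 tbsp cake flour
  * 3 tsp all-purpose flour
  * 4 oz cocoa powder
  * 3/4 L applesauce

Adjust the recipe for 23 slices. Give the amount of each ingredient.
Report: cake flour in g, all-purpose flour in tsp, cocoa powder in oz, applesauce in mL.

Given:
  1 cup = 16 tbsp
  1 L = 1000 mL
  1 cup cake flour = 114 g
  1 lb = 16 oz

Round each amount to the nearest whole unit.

Scaling factor: 23/5 = 4.6.
cake flour: (2 cup + 10 tbsp = 2.625 cup) × 23/5 × 114 g/cup ≈ 1377 g
all-purpose flour: 3 tsp × 23/5 ≈ 14 tsp
cocoa powder: 4 oz × 23/5 ≈ 18 oz
applesauce: 0.75 L × 23/5 × 1000 mL/L = 3450 mL

cake flour: 1377 g; all-purpose flour: 14 tsp; cocoa powder: 18 oz; applesauce: 3450 mL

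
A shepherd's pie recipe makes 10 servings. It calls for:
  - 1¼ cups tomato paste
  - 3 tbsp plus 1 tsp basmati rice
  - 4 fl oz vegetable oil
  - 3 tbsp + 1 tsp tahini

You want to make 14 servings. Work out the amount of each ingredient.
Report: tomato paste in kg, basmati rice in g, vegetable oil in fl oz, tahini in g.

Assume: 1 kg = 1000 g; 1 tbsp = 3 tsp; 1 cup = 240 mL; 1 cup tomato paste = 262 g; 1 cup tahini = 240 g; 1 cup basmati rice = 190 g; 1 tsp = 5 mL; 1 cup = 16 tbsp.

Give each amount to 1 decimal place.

Scaling factor: 14/10 = 7/5 = 1.4.
tomato paste: 1.25 cup × 7/5 × 262 g/cup ÷ 1000 g/kg ≈ 0.5 kg
basmati rice: (3 tbsp + 1 tsp = 10/3 tbsp) × 7/5 ÷ 16 tbsp/cup × 190 g/cup ≈ 55.4 g
vegetable oil: 4 fl oz × 7/5 = 5.6 fl oz
tahini: (3 tbsp + 1 tsp = 10/3 tbsp) × 7/5 ÷ 16 tbsp/cup × 240 g/cup = 70.0 g

tomato paste: 0.5 kg; basmati rice: 55.4 g; vegetable oil: 5.6 fl oz; tahini: 70.0 g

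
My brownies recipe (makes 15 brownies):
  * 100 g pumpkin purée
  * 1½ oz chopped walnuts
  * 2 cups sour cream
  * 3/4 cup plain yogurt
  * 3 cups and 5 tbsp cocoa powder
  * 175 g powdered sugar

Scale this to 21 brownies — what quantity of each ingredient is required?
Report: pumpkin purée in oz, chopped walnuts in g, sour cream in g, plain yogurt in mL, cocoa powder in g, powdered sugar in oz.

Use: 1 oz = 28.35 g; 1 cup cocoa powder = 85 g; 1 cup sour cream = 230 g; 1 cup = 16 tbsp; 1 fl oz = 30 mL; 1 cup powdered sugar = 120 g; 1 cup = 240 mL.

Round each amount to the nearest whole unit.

Scaling factor: 21/15 = 7/5 = 1.4.
pumpkin purée: 100 g × 7/5 ÷ 28.35 g/oz ≈ 5 oz
chopped walnuts: 1.5 oz × 7/5 × 28.35 g/oz ≈ 60 g
sour cream: 2 cup × 7/5 × 230 g/cup = 644 g
plain yogurt: 0.75 cup × 7/5 × 240 mL/cup = 252 mL
cocoa powder: (3 cup + 5 tbsp = 3.3125 cup) × 7/5 × 85 g/cup ≈ 394 g
powdered sugar: 175 g × 7/5 ÷ 28.35 g/oz ≈ 9 oz

pumpkin purée: 5 oz; chopped walnuts: 60 g; sour cream: 644 g; plain yogurt: 252 mL; cocoa powder: 394 g; powdered sugar: 9 oz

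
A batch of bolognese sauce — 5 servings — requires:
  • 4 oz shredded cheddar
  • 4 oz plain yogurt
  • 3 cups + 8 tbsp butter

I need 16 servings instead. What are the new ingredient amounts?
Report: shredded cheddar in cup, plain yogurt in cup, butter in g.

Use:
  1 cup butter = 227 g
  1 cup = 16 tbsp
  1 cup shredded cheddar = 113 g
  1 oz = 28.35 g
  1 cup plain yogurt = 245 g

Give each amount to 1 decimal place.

Scaling factor: 16/5 = 3.2.
shredded cheddar: 4 oz × 16/5 × 28.35 g/oz ÷ 113 g/cup ≈ 3.2 cup
plain yogurt: 4 oz × 16/5 × 28.35 g/oz ÷ 245 g/cup ≈ 1.5 cup
butter: (3 cup + 8 tbsp = 3.5 cup) × 16/5 × 227 g/cup = 2542.4 g

shredded cheddar: 3.2 cup; plain yogurt: 1.5 cup; butter: 2542.4 g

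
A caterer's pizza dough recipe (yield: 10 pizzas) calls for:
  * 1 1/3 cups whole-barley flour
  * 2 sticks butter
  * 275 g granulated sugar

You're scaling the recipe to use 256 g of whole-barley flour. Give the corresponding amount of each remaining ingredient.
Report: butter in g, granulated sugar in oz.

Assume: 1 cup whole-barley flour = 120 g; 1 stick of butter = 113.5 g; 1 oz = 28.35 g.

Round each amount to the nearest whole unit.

The original recipe has 160 g of whole-barley flour, so the scaling factor is 256 ÷ 160 = 8/5 = 1.6.
butter: 2 stick × 8/5 × 113.5 g/stick ≈ 363 g
granulated sugar: 275 g × 8/5 ÷ 28.35 g/oz ≈ 16 oz

butter: 363 g; granulated sugar: 16 oz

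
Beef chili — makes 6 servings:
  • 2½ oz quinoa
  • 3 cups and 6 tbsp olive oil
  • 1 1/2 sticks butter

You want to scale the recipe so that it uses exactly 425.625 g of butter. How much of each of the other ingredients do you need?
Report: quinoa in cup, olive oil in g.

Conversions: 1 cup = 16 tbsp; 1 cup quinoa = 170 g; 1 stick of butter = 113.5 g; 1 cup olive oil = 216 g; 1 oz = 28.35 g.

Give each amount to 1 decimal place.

The original recipe has 170.25 g of butter, so the scaling factor is 425.625 ÷ 170.25 = 5/2 = 2.5.
quinoa: 2.5 oz × 5/2 × 28.35 g/oz ÷ 170 g/cup ≈ 1.0 cup
olive oil: (3 cup + 6 tbsp = 3.375 cup) × 5/2 × 216 g/cup = 1822.5 g

quinoa: 1.0 cup; olive oil: 1822.5 g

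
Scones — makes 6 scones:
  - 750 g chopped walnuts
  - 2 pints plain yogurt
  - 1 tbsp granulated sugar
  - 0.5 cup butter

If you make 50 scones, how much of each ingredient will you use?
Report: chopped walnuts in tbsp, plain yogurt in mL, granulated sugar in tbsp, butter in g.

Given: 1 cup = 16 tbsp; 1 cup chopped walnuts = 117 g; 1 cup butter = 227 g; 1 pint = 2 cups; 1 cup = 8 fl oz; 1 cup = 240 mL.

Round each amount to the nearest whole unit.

chopped walnuts: 855 tbsp; plain yogurt: 8000 mL; granulated sugar: 8 tbsp; butter: 946 g

Scaling factor: 50/6 = 25/3.
chopped walnuts: 750 g × 25/3 ÷ 117 g/cup × 16 tbsp/cup ≈ 855 tbsp
plain yogurt: 2 pint × 25/3 × 2 cup/pint × 240 mL/cup = 8000 mL
granulated sugar: 1 tbsp × 25/3 ≈ 8 tbsp
butter: 0.5 cup × 25/3 × 227 g/cup ≈ 946 g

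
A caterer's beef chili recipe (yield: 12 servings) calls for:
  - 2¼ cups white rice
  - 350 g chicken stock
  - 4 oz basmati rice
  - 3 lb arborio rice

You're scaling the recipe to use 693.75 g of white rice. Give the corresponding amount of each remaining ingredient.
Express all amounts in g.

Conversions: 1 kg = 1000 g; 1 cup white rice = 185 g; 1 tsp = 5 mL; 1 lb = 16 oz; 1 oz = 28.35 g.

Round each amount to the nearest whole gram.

The original recipe has 416.25 g of white rice, so the scaling factor is 693.75 ÷ 416.25 = 5/3.
chicken stock: 350 g × 5/3 ≈ 583 g
basmati rice: 4 oz × 5/3 × 28.35 g/oz = 189 g
arborio rice: 3 lb × 5/3 × 16 oz/lb × 28.35 g/oz = 2268 g

chicken stock: 583 g; basmati rice: 189 g; arborio rice: 2268 g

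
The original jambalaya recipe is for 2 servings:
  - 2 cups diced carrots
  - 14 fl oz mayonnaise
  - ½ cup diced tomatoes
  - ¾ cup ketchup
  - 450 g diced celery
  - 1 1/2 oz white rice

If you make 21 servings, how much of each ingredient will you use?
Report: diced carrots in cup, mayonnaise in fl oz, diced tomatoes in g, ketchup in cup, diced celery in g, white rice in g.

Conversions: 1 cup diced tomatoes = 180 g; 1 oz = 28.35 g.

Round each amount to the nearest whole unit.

Scaling factor: 21/2 = 10.5.
diced carrots: 2 cup × 21/2 = 21 cup
mayonnaise: 14 fl oz × 21/2 = 147 fl oz
diced tomatoes: 0.5 cup × 21/2 × 180 g/cup = 945 g
ketchup: 0.75 cup × 21/2 ≈ 8 cup
diced celery: 450 g × 21/2 = 4725 g
white rice: 1.5 oz × 21/2 × 28.35 g/oz ≈ 447 g

diced carrots: 21 cup; mayonnaise: 147 fl oz; diced tomatoes: 945 g; ketchup: 8 cup; diced celery: 4725 g; white rice: 447 g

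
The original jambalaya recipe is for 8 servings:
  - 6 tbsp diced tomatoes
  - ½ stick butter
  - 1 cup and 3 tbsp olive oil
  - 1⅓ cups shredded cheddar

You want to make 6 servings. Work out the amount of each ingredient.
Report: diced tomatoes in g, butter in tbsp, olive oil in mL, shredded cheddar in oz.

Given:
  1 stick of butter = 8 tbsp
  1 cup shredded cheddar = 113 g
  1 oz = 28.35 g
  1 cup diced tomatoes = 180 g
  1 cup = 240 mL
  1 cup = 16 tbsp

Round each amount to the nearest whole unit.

diced tomatoes: 51 g; butter: 3 tbsp; olive oil: 214 mL; shredded cheddar: 4 oz

Scaling factor: 6/8 = 3/4 = 0.75.
diced tomatoes: 6 tbsp × 3/4 ÷ 16 tbsp/cup × 180 g/cup ≈ 51 g
butter: 0.5 stick × 3/4 × 8 tbsp/stick = 3 tbsp
olive oil: (1 cup + 3 tbsp = 1.1875 cup) × 3/4 × 240 mL/cup ≈ 214 mL
shredded cheddar: 4/3 cup × 3/4 × 113 g/cup ÷ 28.35 g/oz ≈ 4 oz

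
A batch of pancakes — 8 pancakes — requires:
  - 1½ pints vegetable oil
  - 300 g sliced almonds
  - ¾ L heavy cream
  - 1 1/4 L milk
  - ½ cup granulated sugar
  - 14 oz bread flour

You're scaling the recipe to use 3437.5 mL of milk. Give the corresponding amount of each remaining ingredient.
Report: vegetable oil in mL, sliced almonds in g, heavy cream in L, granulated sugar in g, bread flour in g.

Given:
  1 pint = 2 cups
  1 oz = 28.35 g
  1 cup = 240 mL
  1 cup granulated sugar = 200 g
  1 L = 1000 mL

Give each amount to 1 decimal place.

vegetable oil: 1980.0 mL; sliced almonds: 825.0 g; heavy cream: 2.1 L; granulated sugar: 275.0 g; bread flour: 1091.5 g

The original recipe has 1250 mL of milk, so the scaling factor is 3437.5 ÷ 1250 = 11/4 = 2.75.
vegetable oil: 1.5 pint × 11/4 × 2 cup/pint × 240 mL/cup = 1980.0 mL
sliced almonds: 300 g × 11/4 = 825.0 g
heavy cream: 0.75 L × 11/4 ≈ 2.1 L
granulated sugar: 0.5 cup × 11/4 × 200 g/cup = 275.0 g
bread flour: 14 oz × 11/4 × 28.35 g/oz ≈ 1091.5 g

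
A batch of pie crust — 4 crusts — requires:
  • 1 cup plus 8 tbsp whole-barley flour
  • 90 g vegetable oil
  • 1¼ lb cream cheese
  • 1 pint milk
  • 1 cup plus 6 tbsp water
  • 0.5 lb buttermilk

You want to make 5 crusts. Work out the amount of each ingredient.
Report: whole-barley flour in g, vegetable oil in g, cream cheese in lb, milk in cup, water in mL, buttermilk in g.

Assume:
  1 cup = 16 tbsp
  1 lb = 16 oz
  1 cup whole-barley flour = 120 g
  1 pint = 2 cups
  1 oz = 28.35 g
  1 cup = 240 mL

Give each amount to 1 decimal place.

whole-barley flour: 225.0 g; vegetable oil: 112.5 g; cream cheese: 1.6 lb; milk: 2.5 cup; water: 412.5 mL; buttermilk: 283.5 g

Scaling factor: 5/4 = 1.25.
whole-barley flour: (1 cup + 8 tbsp = 1.5 cup) × 5/4 × 120 g/cup = 225.0 g
vegetable oil: 90 g × 5/4 = 112.5 g
cream cheese: 1.25 lb × 5/4 ≈ 1.6 lb
milk: 1 pint × 5/4 × 2 cup/pint = 2.5 cup
water: (1 cup + 6 tbsp = 1.375 cup) × 5/4 × 240 mL/cup = 412.5 mL
buttermilk: 0.5 lb × 5/4 × 16 oz/lb × 28.35 g/oz = 283.5 g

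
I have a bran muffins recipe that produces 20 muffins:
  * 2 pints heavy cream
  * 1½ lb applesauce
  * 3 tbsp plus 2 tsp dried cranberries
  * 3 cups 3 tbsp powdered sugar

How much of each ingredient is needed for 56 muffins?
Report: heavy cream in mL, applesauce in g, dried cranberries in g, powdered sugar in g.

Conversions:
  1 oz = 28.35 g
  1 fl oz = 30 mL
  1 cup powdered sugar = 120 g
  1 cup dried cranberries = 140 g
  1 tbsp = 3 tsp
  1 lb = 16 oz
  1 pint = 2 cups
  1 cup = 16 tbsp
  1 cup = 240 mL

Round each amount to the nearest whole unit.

heavy cream: 2688 mL; applesauce: 1905 g; dried cranberries: 90 g; powdered sugar: 1071 g

Scaling factor: 56/20 = 14/5 = 2.8.
heavy cream: 2 pint × 14/5 × 2 cup/pint × 240 mL/cup = 2688 mL
applesauce: 1.5 lb × 14/5 × 16 oz/lb × 28.35 g/oz ≈ 1905 g
dried cranberries: (3 tbsp + 2 tsp = 11/3 tbsp) × 14/5 ÷ 16 tbsp/cup × 140 g/cup ≈ 90 g
powdered sugar: (3 cup + 3 tbsp = 3.1875 cup) × 14/5 × 120 g/cup = 1071 g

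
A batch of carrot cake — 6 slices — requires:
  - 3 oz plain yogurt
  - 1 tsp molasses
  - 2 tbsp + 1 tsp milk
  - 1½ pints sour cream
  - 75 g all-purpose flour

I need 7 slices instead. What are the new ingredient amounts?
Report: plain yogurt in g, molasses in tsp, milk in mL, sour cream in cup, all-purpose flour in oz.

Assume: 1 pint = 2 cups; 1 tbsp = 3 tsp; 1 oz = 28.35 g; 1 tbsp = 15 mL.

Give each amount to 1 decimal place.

Scaling factor: 7/6.
plain yogurt: 3 oz × 7/6 × 28.35 g/oz ≈ 99.2 g
molasses: 1 tsp × 7/6 ≈ 1.2 tsp
milk: (2 tbsp + 1 tsp = 7/3 tbsp) × 7/6 × 15 mL/tbsp ≈ 40.8 mL
sour cream: 1.5 pint × 7/6 × 2 cup/pint = 3.5 cup
all-purpose flour: 75 g × 7/6 ÷ 28.35 g/oz ≈ 3.1 oz

plain yogurt: 99.2 g; molasses: 1.2 tsp; milk: 40.8 mL; sour cream: 3.5 cup; all-purpose flour: 3.1 oz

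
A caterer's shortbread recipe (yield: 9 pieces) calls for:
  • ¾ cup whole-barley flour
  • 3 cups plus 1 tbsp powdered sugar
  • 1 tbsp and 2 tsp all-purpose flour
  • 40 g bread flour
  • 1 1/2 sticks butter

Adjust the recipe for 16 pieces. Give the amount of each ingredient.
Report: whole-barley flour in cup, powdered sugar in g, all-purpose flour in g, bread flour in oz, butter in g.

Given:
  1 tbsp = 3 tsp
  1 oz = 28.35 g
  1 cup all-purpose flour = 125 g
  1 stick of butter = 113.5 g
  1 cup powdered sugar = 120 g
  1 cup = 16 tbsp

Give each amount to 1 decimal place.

whole-barley flour: 1.3 cup; powdered sugar: 653.3 g; all-purpose flour: 23.1 g; bread flour: 2.5 oz; butter: 302.7 g

Scaling factor: 16/9.
whole-barley flour: 0.75 cup × 16/9 ≈ 1.3 cup
powdered sugar: (3 cup + 1 tbsp = 3.0625 cup) × 16/9 × 120 g/cup ≈ 653.3 g
all-purpose flour: (1 tbsp + 2 tsp = 5/3 tbsp) × 16/9 ÷ 16 tbsp/cup × 125 g/cup ≈ 23.1 g
bread flour: 40 g × 16/9 ÷ 28.35 g/oz ≈ 2.5 oz
butter: 1.5 stick × 16/9 × 113.5 g/stick ≈ 302.7 g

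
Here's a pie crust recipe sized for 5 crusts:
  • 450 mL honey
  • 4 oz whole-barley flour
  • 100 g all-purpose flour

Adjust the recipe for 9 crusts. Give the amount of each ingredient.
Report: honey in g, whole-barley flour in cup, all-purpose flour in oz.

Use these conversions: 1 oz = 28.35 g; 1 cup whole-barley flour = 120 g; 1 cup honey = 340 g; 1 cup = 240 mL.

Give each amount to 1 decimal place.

Scaling factor: 9/5 = 1.8.
honey: 450 mL × 9/5 ÷ 240 mL/cup × 340 g/cup = 1147.5 g
whole-barley flour: 4 oz × 9/5 × 28.35 g/oz ÷ 120 g/cup ≈ 1.7 cup
all-purpose flour: 100 g × 9/5 ÷ 28.35 g/oz ≈ 6.3 oz

honey: 1147.5 g; whole-barley flour: 1.7 cup; all-purpose flour: 6.3 oz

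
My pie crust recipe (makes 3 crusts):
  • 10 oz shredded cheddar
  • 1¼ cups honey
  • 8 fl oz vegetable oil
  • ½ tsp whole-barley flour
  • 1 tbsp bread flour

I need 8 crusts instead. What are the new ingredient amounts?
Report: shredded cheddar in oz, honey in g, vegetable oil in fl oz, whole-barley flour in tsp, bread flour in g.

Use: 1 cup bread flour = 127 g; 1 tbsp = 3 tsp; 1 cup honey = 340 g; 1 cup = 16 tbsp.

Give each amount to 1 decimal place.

shredded cheddar: 26.7 oz; honey: 1133.3 g; vegetable oil: 21.3 fl oz; whole-barley flour: 1.3 tsp; bread flour: 21.2 g

Scaling factor: 8/3.
shredded cheddar: 10 oz × 8/3 ≈ 26.7 oz
honey: 1.25 cup × 8/3 × 340 g/cup ≈ 1133.3 g
vegetable oil: 8 fl oz × 8/3 ≈ 21.3 fl oz
whole-barley flour: 0.5 tsp × 8/3 ≈ 1.3 tsp
bread flour: 1 tbsp × 8/3 ÷ 16 tbsp/cup × 127 g/cup ≈ 21.2 g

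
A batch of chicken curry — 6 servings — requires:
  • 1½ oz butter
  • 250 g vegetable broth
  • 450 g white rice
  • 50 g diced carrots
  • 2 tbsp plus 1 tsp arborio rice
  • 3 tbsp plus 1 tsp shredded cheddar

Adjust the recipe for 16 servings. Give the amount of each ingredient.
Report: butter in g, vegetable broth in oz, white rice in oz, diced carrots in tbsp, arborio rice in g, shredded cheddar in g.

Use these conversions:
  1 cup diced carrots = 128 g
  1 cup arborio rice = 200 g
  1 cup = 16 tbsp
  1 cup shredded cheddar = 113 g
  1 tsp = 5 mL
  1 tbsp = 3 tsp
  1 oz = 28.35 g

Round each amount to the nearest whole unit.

butter: 113 g; vegetable broth: 24 oz; white rice: 42 oz; diced carrots: 17 tbsp; arborio rice: 78 g; shredded cheddar: 63 g

Scaling factor: 16/6 = 8/3.
butter: 1.5 oz × 8/3 × 28.35 g/oz ≈ 113 g
vegetable broth: 250 g × 8/3 ÷ 28.35 g/oz ≈ 24 oz
white rice: 450 g × 8/3 ÷ 28.35 g/oz ≈ 42 oz
diced carrots: 50 g × 8/3 ÷ 128 g/cup × 16 tbsp/cup ≈ 17 tbsp
arborio rice: (2 tbsp + 1 tsp = 7/3 tbsp) × 8/3 ÷ 16 tbsp/cup × 200 g/cup ≈ 78 g
shredded cheddar: (3 tbsp + 1 tsp = 10/3 tbsp) × 8/3 ÷ 16 tbsp/cup × 113 g/cup ≈ 63 g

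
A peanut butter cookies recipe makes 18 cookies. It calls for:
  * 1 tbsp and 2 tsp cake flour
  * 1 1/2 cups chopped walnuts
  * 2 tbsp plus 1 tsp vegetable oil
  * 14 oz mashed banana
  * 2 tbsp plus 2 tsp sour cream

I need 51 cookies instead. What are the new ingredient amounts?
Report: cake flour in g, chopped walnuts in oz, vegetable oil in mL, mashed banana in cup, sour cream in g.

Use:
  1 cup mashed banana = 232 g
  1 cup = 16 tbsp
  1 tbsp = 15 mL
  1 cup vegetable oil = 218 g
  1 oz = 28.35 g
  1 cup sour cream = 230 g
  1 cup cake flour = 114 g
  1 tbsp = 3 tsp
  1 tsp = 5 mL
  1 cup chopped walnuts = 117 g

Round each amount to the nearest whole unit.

Scaling factor: 51/18 = 17/6.
cake flour: (1 tbsp + 2 tsp = 5/3 tbsp) × 17/6 ÷ 16 tbsp/cup × 114 g/cup ≈ 34 g
chopped walnuts: 1.5 cup × 17/6 × 117 g/cup ÷ 28.35 g/oz ≈ 18 oz
vegetable oil: (2 tbsp + 1 tsp = 7/3 tbsp) × 17/6 × 15 mL/tbsp ≈ 99 mL
mashed banana: 14 oz × 17/6 × 28.35 g/oz ÷ 232 g/cup ≈ 5 cup
sour cream: (2 tbsp + 2 tsp = 8/3 tbsp) × 17/6 ÷ 16 tbsp/cup × 230 g/cup ≈ 109 g

cake flour: 34 g; chopped walnuts: 18 oz; vegetable oil: 99 mL; mashed banana: 5 cup; sour cream: 109 g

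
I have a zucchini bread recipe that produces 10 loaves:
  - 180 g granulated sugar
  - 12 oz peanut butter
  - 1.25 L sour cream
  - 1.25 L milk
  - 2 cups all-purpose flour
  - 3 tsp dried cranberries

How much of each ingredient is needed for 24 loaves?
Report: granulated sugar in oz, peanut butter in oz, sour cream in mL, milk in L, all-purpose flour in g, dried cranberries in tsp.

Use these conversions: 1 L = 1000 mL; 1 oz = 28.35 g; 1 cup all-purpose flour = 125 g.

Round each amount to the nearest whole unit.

granulated sugar: 15 oz; peanut butter: 29 oz; sour cream: 3000 mL; milk: 3 L; all-purpose flour: 600 g; dried cranberries: 7 tsp

Scaling factor: 24/10 = 12/5 = 2.4.
granulated sugar: 180 g × 12/5 ÷ 28.35 g/oz ≈ 15 oz
peanut butter: 12 oz × 12/5 ≈ 29 oz
sour cream: 1.25 L × 12/5 × 1000 mL/L = 3000 mL
milk: 1.25 L × 12/5 = 3 L
all-purpose flour: 2 cup × 12/5 × 125 g/cup = 600 g
dried cranberries: 3 tsp × 12/5 ≈ 7 tsp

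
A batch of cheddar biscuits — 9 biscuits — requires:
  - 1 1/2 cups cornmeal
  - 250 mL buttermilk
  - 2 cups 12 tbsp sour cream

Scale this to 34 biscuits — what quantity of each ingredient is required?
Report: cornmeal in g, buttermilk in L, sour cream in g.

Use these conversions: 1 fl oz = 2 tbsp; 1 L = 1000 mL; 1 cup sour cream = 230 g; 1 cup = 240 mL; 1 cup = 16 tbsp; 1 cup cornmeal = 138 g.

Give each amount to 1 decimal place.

Scaling factor: 34/9.
cornmeal: 1.5 cup × 34/9 × 138 g/cup = 782.0 g
buttermilk: 250 mL × 34/9 ÷ 1000 mL/L ≈ 0.9 L
sour cream: (2 cup + 12 tbsp = 2.75 cup) × 34/9 × 230 g/cup ≈ 2389.4 g

cornmeal: 782.0 g; buttermilk: 0.9 L; sour cream: 2389.4 g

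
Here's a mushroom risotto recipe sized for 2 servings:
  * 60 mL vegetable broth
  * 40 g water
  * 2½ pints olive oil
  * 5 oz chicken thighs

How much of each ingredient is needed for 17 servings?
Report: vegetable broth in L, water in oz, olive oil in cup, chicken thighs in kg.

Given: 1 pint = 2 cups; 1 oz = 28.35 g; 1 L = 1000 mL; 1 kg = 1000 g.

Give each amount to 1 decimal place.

Scaling factor: 17/2 = 8.5.
vegetable broth: 60 mL × 17/2 ÷ 1000 mL/L ≈ 0.5 L
water: 40 g × 17/2 ÷ 28.35 g/oz ≈ 12.0 oz
olive oil: 2.5 pint × 17/2 × 2 cup/pint = 42.5 cup
chicken thighs: 5 oz × 17/2 × 28.35 g/oz ÷ 1000 g/kg ≈ 1.2 kg

vegetable broth: 0.5 L; water: 12.0 oz; olive oil: 42.5 cup; chicken thighs: 1.2 kg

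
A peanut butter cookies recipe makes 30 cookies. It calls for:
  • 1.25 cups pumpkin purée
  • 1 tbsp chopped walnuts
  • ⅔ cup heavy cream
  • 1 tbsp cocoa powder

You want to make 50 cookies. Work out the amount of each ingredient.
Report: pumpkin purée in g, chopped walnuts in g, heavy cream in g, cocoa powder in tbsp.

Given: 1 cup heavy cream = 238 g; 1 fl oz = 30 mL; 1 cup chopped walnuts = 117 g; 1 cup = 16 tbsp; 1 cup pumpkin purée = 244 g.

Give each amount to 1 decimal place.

pumpkin purée: 508.3 g; chopped walnuts: 12.2 g; heavy cream: 264.4 g; cocoa powder: 1.7 tbsp

Scaling factor: 50/30 = 5/3.
pumpkin purée: 1.25 cup × 5/3 × 244 g/cup ≈ 508.3 g
chopped walnuts: 1 tbsp × 5/3 ÷ 16 tbsp/cup × 117 g/cup ≈ 12.2 g
heavy cream: 2/3 cup × 5/3 × 238 g/cup ≈ 264.4 g
cocoa powder: 1 tbsp × 5/3 ≈ 1.7 tbsp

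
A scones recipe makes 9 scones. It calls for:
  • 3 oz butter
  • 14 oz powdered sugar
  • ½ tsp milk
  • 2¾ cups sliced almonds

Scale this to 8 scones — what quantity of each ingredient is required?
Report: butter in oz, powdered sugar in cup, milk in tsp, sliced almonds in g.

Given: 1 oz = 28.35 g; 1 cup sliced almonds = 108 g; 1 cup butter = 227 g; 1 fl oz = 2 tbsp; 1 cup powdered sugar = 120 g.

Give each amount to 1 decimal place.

Scaling factor: 8/9.
butter: 3 oz × 8/9 ≈ 2.7 oz
powdered sugar: 14 oz × 8/9 × 28.35 g/oz ÷ 120 g/cup ≈ 2.9 cup
milk: 0.5 tsp × 8/9 ≈ 0.4 tsp
sliced almonds: 2.75 cup × 8/9 × 108 g/cup = 264.0 g

butter: 2.7 oz; powdered sugar: 2.9 cup; milk: 0.4 tsp; sliced almonds: 264.0 g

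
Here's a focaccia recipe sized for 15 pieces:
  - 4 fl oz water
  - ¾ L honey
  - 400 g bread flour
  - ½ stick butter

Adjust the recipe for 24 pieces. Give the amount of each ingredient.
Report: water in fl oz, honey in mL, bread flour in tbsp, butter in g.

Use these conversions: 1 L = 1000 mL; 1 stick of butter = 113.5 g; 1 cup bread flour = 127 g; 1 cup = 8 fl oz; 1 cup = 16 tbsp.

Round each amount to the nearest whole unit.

water: 6 fl oz; honey: 1200 mL; bread flour: 81 tbsp; butter: 91 g

Scaling factor: 24/15 = 8/5 = 1.6.
water: 4 fl oz × 8/5 ≈ 6 fl oz
honey: 0.75 L × 8/5 × 1000 mL/L = 1200 mL
bread flour: 400 g × 8/5 ÷ 127 g/cup × 16 tbsp/cup ≈ 81 tbsp
butter: 0.5 stick × 8/5 × 113.5 g/stick ≈ 91 g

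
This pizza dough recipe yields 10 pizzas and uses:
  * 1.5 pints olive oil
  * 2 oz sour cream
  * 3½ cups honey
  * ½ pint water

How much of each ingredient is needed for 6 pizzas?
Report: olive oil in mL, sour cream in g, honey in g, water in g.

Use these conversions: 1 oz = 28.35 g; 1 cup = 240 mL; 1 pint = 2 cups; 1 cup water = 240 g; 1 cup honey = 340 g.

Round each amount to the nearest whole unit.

Scaling factor: 6/10 = 3/5 = 0.6.
olive oil: 1.5 pint × 3/5 × 2 cup/pint × 240 mL/cup = 432 mL
sour cream: 2 oz × 3/5 × 28.35 g/oz ≈ 34 g
honey: 3.5 cup × 3/5 × 340 g/cup = 714 g
water: 0.5 pint × 3/5 × 2 cup/pint × 240 g/cup = 144 g

olive oil: 432 mL; sour cream: 34 g; honey: 714 g; water: 144 g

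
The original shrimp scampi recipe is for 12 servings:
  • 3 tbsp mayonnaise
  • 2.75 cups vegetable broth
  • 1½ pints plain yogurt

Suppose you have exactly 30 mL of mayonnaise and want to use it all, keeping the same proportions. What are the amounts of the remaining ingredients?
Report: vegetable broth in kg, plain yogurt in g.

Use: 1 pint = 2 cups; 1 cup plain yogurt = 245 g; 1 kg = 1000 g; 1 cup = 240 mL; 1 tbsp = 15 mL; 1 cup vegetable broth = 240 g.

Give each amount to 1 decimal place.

The original recipe has 45 mL of mayonnaise, so the scaling factor is 30 ÷ 45 = 2/3.
vegetable broth: 2.75 cup × 2/3 × 240 g/cup ÷ 1000 g/kg ≈ 0.4 kg
plain yogurt: 1.5 pint × 2/3 × 2 cup/pint × 245 g/cup = 490.0 g

vegetable broth: 0.4 kg; plain yogurt: 490.0 g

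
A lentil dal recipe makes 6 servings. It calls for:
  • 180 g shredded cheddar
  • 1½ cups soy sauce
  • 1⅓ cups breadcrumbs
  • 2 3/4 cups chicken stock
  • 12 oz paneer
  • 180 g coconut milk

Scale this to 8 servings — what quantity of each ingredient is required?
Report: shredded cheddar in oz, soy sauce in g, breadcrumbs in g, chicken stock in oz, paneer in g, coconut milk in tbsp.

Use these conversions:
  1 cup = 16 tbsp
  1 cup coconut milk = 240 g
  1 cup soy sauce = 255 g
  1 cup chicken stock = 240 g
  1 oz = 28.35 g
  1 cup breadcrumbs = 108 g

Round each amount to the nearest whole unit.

Scaling factor: 8/6 = 4/3.
shredded cheddar: 180 g × 4/3 ÷ 28.35 g/oz ≈ 8 oz
soy sauce: 1.5 cup × 4/3 × 255 g/cup = 510 g
breadcrumbs: 4/3 cup × 4/3 × 108 g/cup = 192 g
chicken stock: 2.75 cup × 4/3 × 240 g/cup ÷ 28.35 g/oz ≈ 31 oz
paneer: 12 oz × 4/3 × 28.35 g/oz ≈ 454 g
coconut milk: 180 g × 4/3 ÷ 240 g/cup × 16 tbsp/cup = 16 tbsp

shredded cheddar: 8 oz; soy sauce: 510 g; breadcrumbs: 192 g; chicken stock: 31 oz; paneer: 454 g; coconut milk: 16 tbsp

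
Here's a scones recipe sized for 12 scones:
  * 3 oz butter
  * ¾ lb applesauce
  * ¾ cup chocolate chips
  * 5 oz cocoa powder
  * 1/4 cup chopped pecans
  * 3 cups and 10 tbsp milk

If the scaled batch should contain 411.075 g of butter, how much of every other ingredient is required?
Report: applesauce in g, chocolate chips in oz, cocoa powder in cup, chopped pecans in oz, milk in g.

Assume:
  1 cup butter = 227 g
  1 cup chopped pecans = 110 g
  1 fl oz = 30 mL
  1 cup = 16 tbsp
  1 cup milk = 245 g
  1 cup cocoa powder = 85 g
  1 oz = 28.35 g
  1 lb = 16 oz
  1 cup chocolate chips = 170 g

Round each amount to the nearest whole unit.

The original recipe has 85.05 g of butter, so the scaling factor is 411.075 ÷ 85.05 = 29/6.
applesauce: 0.75 lb × 29/6 × 16 oz/lb × 28.35 g/oz ≈ 1644 g
chocolate chips: 0.75 cup × 29/6 × 170 g/cup ÷ 28.35 g/oz ≈ 22 oz
cocoa powder: 5 oz × 29/6 × 28.35 g/oz ÷ 85 g/cup ≈ 8 cup
chopped pecans: 0.25 cup × 29/6 × 110 g/cup ÷ 28.35 g/oz ≈ 5 oz
milk: (3 cup + 10 tbsp = 3.625 cup) × 29/6 × 245 g/cup ≈ 4293 g

applesauce: 1644 g; chocolate chips: 22 oz; cocoa powder: 8 cup; chopped pecans: 5 oz; milk: 4293 g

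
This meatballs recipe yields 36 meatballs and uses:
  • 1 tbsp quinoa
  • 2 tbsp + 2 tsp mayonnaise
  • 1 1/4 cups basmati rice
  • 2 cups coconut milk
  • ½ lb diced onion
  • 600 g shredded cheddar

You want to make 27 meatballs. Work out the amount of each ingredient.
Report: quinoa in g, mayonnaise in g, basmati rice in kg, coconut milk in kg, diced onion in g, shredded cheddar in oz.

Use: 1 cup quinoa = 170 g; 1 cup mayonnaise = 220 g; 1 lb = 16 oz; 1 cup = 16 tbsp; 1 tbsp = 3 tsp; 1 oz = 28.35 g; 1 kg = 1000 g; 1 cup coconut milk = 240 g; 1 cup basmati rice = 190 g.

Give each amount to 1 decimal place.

Scaling factor: 27/36 = 3/4 = 0.75.
quinoa: 1 tbsp × 3/4 ÷ 16 tbsp/cup × 170 g/cup ≈ 8.0 g
mayonnaise: (2 tbsp + 2 tsp = 8/3 tbsp) × 3/4 ÷ 16 tbsp/cup × 220 g/cup = 27.5 g
basmati rice: 1.25 cup × 3/4 × 190 g/cup ÷ 1000 g/kg ≈ 0.2 kg
coconut milk: 2 cup × 3/4 × 240 g/cup ÷ 1000 g/kg ≈ 0.4 kg
diced onion: 0.5 lb × 3/4 × 16 oz/lb × 28.35 g/oz = 170.1 g
shredded cheddar: 600 g × 3/4 ÷ 28.35 g/oz ≈ 15.9 oz

quinoa: 8.0 g; mayonnaise: 27.5 g; basmati rice: 0.2 kg; coconut milk: 0.4 kg; diced onion: 170.1 g; shredded cheddar: 15.9 oz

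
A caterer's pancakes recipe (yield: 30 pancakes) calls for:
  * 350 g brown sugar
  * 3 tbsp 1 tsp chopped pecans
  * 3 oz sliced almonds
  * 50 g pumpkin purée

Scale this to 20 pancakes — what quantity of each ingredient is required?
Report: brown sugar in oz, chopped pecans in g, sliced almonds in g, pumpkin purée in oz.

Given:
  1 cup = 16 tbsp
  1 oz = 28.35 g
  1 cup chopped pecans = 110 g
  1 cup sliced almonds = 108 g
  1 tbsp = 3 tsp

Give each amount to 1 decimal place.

Scaling factor: 20/30 = 2/3.
brown sugar: 350 g × 2/3 ÷ 28.35 g/oz ≈ 8.2 oz
chopped pecans: (3 tbsp + 1 tsp = 10/3 tbsp) × 2/3 ÷ 16 tbsp/cup × 110 g/cup ≈ 15.3 g
sliced almonds: 3 oz × 2/3 × 28.35 g/oz = 56.7 g
pumpkin purée: 50 g × 2/3 ÷ 28.35 g/oz ≈ 1.2 oz

brown sugar: 8.2 oz; chopped pecans: 15.3 g; sliced almonds: 56.7 g; pumpkin purée: 1.2 oz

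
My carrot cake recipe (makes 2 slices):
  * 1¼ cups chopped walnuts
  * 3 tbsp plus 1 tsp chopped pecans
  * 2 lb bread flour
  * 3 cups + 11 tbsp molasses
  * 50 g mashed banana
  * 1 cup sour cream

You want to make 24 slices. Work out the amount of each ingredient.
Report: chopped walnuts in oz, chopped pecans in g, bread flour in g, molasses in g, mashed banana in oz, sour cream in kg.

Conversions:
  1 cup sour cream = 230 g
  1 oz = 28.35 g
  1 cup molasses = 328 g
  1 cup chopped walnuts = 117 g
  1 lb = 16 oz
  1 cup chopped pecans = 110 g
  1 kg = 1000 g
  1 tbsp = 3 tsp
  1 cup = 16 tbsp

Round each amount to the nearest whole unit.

Scaling factor: 24/2 = 12.
chopped walnuts: 1.25 cup × 12 × 117 g/cup ÷ 28.35 g/oz ≈ 62 oz
chopped pecans: (3 tbsp + 1 tsp = 10/3 tbsp) × 12 ÷ 16 tbsp/cup × 110 g/cup = 275 g
bread flour: 2 lb × 12 × 16 oz/lb × 28.35 g/oz ≈ 10886 g
molasses: (3 cup + 11 tbsp = 3.6875 cup) × 12 × 328 g/cup = 14514 g
mashed banana: 50 g × 12 ÷ 28.35 g/oz ≈ 21 oz
sour cream: 1 cup × 12 × 230 g/cup ÷ 1000 g/kg ≈ 3 kg

chopped walnuts: 62 oz; chopped pecans: 275 g; bread flour: 10886 g; molasses: 14514 g; mashed banana: 21 oz; sour cream: 3 kg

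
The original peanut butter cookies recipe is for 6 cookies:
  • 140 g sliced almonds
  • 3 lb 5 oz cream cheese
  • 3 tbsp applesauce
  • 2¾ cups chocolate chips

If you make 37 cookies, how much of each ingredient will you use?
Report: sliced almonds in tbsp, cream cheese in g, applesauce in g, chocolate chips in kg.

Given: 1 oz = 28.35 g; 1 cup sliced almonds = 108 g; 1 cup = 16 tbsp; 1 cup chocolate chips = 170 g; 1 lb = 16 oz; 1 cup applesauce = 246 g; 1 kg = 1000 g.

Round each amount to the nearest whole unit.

sliced almonds: 128 tbsp; cream cheese: 9266 g; applesauce: 284 g; chocolate chips: 3 kg

Scaling factor: 37/6.
sliced almonds: 140 g × 37/6 ÷ 108 g/cup × 16 tbsp/cup ≈ 128 tbsp
cream cheese: (3 lb + 5 oz = 3.3125 lb) × 37/6 × 16 oz/lb × 28.35 g/oz ≈ 9266 g
applesauce: 3 tbsp × 37/6 ÷ 16 tbsp/cup × 246 g/cup ≈ 284 g
chocolate chips: 2.75 cup × 37/6 × 170 g/cup ÷ 1000 g/kg ≈ 3 kg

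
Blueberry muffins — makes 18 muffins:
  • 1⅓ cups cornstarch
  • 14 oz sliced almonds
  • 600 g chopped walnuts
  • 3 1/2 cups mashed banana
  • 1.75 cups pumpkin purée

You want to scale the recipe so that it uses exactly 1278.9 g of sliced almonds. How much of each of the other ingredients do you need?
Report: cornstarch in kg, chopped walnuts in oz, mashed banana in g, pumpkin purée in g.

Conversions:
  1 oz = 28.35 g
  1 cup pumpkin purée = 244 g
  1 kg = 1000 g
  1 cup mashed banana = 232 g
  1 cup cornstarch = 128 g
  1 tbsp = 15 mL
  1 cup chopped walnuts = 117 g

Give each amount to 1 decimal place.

cornstarch: 0.5 kg; chopped walnuts: 68.2 oz; mashed banana: 2616.4 g; pumpkin purée: 1375.9 g

The original recipe has 396.9 g of sliced almonds, so the scaling factor is 1278.9 ÷ 396.9 = 29/9.
cornstarch: 4/3 cup × 29/9 × 128 g/cup ÷ 1000 g/kg ≈ 0.5 kg
chopped walnuts: 600 g × 29/9 ÷ 28.35 g/oz ≈ 68.2 oz
mashed banana: 3.5 cup × 29/9 × 232 g/cup ≈ 2616.4 g
pumpkin purée: 1.75 cup × 29/9 × 244 g/cup ≈ 1375.9 g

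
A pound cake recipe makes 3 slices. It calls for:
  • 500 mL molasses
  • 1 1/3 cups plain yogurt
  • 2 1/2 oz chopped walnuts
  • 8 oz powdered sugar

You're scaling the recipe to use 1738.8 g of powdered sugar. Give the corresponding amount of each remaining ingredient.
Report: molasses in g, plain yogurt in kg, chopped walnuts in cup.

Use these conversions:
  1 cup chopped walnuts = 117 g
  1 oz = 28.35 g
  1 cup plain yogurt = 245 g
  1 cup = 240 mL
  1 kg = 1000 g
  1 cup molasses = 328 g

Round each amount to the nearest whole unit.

molasses: 5239 g; plain yogurt: 3 kg; chopped walnuts: 5 cup

The original recipe has 226.8 g of powdered sugar, so the scaling factor is 1738.8 ÷ 226.8 = 23/3.
molasses: 500 mL × 23/3 ÷ 240 mL/cup × 328 g/cup ≈ 5239 g
plain yogurt: 4/3 cup × 23/3 × 245 g/cup ÷ 1000 g/kg ≈ 3 kg
chopped walnuts: 2.5 oz × 23/3 × 28.35 g/oz ÷ 117 g/cup ≈ 5 cup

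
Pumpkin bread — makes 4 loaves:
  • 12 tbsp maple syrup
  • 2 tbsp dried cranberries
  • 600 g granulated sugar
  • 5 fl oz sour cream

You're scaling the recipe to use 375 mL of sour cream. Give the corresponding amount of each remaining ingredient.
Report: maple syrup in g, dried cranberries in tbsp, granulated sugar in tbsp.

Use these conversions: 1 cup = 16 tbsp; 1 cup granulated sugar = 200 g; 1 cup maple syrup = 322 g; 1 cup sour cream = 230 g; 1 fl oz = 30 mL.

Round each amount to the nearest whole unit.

The original recipe has 150 mL of sour cream, so the scaling factor is 375 ÷ 150 = 5/2 = 2.5.
maple syrup: 12 tbsp × 5/2 ÷ 16 tbsp/cup × 322 g/cup ≈ 604 g
dried cranberries: 2 tbsp × 5/2 = 5 tbsp
granulated sugar: 600 g × 5/2 ÷ 200 g/cup × 16 tbsp/cup = 120 tbsp

maple syrup: 604 g; dried cranberries: 5 tbsp; granulated sugar: 120 tbsp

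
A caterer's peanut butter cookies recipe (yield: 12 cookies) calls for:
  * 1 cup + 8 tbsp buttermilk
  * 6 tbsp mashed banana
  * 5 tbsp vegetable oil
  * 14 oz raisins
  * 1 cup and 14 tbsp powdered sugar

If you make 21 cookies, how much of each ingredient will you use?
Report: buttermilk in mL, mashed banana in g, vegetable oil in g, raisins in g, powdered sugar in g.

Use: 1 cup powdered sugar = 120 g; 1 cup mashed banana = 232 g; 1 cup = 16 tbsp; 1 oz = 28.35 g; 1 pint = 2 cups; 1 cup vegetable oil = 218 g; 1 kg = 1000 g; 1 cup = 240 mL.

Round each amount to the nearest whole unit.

Scaling factor: 21/12 = 7/4 = 1.75.
buttermilk: (1 cup + 8 tbsp = 1.5 cup) × 7/4 × 240 mL/cup = 630 mL
mashed banana: 6 tbsp × 7/4 ÷ 16 tbsp/cup × 232 g/cup ≈ 152 g
vegetable oil: 5 tbsp × 7/4 ÷ 16 tbsp/cup × 218 g/cup ≈ 119 g
raisins: 14 oz × 7/4 × 28.35 g/oz ≈ 695 g
powdered sugar: (1 cup + 14 tbsp = 1.875 cup) × 7/4 × 120 g/cup ≈ 394 g

buttermilk: 630 mL; mashed banana: 152 g; vegetable oil: 119 g; raisins: 695 g; powdered sugar: 394 g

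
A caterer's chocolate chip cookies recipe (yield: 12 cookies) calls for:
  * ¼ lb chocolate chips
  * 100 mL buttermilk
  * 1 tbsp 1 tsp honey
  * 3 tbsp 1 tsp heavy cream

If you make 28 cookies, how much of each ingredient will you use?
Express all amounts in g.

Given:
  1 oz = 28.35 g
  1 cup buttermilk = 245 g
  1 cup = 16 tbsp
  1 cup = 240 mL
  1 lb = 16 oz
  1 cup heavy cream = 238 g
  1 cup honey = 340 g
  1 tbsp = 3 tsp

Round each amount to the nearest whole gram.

chocolate chips: 265 g; buttermilk: 238 g; honey: 66 g; heavy cream: 116 g

Scaling factor: 28/12 = 7/3.
chocolate chips: 0.25 lb × 7/3 × 16 oz/lb × 28.35 g/oz ≈ 265 g
buttermilk: 100 mL × 7/3 ÷ 240 mL/cup × 245 g/cup ≈ 238 g
honey: (1 tbsp + 1 tsp = 4/3 tbsp) × 7/3 ÷ 16 tbsp/cup × 340 g/cup ≈ 66 g
heavy cream: (3 tbsp + 1 tsp = 10/3 tbsp) × 7/3 ÷ 16 tbsp/cup × 238 g/cup ≈ 116 g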